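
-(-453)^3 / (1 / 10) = 929596770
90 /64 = 45 /32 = 1.41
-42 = -42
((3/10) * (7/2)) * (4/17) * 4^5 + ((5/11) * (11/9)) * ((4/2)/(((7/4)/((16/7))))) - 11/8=75888977/299880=253.06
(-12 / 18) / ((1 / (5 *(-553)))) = 5530 / 3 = 1843.33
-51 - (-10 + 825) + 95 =-771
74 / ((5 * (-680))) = -37 / 1700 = -0.02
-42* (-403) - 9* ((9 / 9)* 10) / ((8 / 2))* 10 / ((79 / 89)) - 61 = 1312310 / 79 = 16611.52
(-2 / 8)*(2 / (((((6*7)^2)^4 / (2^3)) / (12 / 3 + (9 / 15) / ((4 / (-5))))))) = -13 / 9682651996416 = -0.00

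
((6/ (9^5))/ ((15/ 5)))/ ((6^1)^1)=1/ 177147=0.00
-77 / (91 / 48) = -528 / 13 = -40.62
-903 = -903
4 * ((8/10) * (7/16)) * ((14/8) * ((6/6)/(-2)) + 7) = 343/40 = 8.58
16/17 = 0.94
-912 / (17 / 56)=-51072 / 17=-3004.24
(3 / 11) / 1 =3 / 11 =0.27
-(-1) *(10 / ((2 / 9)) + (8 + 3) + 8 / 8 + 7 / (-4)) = 55.25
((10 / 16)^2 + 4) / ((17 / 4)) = 281 / 272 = 1.03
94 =94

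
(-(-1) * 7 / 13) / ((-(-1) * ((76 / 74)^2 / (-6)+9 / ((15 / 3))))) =0.33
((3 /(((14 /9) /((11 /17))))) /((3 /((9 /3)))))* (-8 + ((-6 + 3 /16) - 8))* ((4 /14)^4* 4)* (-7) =207306 /40817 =5.08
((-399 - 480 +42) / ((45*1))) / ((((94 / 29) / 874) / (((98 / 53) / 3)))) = -38500574 / 12455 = -3091.17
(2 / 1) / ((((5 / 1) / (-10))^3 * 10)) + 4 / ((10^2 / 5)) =-7 / 5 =-1.40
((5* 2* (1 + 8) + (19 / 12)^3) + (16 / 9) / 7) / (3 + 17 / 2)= 1139725 / 139104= 8.19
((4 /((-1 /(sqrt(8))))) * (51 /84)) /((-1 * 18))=17 * sqrt(2) /63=0.38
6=6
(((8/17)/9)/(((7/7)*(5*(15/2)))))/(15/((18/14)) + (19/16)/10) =512/4327605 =0.00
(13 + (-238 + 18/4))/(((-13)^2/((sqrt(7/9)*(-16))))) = 1176*sqrt(7)/169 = 18.41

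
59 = 59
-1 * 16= -16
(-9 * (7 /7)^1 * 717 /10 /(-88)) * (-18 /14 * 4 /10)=-58077 /15400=-3.77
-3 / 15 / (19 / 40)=-8 / 19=-0.42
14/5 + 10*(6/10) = 44/5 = 8.80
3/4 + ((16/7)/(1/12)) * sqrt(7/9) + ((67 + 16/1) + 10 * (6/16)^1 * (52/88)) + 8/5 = 64 * sqrt(7)/7 + 38529/440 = 111.76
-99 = -99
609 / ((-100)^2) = 609 / 10000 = 0.06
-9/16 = -0.56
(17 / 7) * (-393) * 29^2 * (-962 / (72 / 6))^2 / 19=-433317636427 / 1596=-271502278.46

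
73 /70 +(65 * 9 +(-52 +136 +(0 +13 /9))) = 423037 /630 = 671.49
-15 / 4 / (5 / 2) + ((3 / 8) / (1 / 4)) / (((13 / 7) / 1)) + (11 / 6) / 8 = -289 / 624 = -0.46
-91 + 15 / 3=-86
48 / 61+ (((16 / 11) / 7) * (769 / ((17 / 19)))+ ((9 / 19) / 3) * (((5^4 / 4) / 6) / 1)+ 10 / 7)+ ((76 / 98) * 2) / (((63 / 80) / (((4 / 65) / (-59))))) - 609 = -1740998360010953 / 4105320074856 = -424.08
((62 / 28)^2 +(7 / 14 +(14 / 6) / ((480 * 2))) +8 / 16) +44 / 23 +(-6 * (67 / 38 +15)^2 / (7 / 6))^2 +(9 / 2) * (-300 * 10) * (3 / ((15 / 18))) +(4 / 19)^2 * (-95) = 2039892.96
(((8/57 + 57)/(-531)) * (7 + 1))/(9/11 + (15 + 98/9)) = -71654/2222943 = -0.03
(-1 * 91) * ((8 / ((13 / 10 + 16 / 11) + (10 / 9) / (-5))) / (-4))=71.87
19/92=0.21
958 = 958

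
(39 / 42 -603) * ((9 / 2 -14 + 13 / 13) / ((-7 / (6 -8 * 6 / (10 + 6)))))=-429879 / 196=-2193.26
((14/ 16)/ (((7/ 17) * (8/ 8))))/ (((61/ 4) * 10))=17/ 1220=0.01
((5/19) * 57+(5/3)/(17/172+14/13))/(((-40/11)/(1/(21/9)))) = -25897/13384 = -1.93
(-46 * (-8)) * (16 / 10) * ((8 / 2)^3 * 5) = 188416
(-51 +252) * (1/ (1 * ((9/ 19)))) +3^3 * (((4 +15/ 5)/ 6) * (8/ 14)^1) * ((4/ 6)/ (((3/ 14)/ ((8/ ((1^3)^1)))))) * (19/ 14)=3097/ 3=1032.33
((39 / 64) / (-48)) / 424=-13 / 434176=-0.00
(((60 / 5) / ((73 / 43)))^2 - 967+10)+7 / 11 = -53132264 / 58619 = -906.40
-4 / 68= -1 / 17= -0.06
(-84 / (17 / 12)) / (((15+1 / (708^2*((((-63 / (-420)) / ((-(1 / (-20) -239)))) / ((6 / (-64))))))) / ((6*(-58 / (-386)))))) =-2813366255616 / 789414961859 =-3.56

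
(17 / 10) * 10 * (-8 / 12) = -34 / 3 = -11.33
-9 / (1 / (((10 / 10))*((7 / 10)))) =-63 / 10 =-6.30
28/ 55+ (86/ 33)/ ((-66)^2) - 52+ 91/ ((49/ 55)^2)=7785328211/ 123263910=63.16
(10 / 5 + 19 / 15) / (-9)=-49 / 135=-0.36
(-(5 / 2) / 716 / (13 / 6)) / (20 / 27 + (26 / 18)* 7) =-405 / 2727244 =-0.00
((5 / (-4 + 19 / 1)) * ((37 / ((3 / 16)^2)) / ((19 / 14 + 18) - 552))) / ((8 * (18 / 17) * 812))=-5032 / 52549479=-0.00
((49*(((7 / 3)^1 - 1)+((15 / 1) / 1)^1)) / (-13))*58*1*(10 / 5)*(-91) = 1949612 / 3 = 649870.67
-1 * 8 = -8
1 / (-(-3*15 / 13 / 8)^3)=1124864 / 91125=12.34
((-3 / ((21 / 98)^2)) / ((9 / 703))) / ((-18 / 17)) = 1171198 / 243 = 4819.74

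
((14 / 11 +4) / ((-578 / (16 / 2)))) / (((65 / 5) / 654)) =-151728 / 41327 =-3.67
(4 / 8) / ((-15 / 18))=-3 / 5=-0.60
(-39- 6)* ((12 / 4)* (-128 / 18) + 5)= 735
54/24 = 9/4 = 2.25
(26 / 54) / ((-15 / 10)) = -26 / 81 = -0.32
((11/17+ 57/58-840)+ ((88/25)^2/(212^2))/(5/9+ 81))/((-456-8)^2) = -532611522601867/136776251372480000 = -0.00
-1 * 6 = -6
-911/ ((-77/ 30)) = 27330/ 77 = 354.94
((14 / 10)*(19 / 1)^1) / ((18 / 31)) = 45.81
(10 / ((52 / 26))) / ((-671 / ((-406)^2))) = -824180 / 671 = -1228.29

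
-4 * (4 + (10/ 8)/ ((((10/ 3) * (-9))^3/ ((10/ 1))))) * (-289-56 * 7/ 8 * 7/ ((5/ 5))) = 1364962/ 135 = 10110.83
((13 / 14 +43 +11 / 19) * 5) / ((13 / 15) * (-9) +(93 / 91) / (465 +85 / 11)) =-2000791000 / 70108803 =-28.54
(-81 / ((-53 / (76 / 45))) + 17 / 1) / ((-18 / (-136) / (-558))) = -82554.05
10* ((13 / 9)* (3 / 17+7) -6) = 6680 / 153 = 43.66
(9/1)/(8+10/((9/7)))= 81/142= 0.57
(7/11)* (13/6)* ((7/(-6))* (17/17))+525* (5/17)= 152.80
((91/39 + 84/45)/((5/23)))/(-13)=-483/325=-1.49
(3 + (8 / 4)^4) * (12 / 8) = 57 / 2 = 28.50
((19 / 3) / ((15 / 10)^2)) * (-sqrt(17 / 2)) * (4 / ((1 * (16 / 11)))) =-209 * sqrt(34) / 54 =-22.57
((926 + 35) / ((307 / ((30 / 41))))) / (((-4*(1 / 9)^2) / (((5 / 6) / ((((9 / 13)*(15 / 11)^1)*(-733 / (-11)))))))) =-22674795 / 36905084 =-0.61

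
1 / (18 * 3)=1 / 54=0.02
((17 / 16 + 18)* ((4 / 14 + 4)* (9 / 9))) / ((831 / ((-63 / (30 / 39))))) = -35685 / 4432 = -8.05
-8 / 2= -4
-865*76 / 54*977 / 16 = -16056995 / 216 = -74337.94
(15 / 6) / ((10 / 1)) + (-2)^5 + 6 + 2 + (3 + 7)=-55 / 4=-13.75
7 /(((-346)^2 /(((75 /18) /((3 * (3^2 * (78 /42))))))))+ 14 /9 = 1.56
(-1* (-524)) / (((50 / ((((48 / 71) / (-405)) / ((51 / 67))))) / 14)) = -3932096 / 12220875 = -0.32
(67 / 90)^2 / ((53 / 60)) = 4489 / 7155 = 0.63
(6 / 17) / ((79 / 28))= 168 / 1343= 0.13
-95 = -95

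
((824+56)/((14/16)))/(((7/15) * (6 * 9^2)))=17600/3969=4.43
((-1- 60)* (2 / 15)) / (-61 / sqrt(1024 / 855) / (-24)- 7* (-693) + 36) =-13024493568 / 7825903978445 + 1905152* sqrt(95) / 23477711935335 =-0.00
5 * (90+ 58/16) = 3745/8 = 468.12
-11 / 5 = -2.20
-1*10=-10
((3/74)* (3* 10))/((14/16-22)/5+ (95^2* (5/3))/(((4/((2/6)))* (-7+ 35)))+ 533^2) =226800/52984476967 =0.00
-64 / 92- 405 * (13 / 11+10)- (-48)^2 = -1728833 / 253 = -6833.33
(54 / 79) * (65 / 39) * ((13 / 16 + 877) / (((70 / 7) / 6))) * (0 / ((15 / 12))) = 0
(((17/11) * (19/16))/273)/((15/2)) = 323/360360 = 0.00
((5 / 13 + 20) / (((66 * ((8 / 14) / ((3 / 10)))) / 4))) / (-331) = -371 / 189332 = -0.00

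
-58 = -58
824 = 824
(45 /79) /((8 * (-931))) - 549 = -323027253 /588392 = -549.00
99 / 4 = 24.75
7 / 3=2.33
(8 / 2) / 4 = 1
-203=-203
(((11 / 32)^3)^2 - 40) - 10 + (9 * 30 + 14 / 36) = 2129782851953 / 9663676416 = 220.39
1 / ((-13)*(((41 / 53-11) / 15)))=795 / 7046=0.11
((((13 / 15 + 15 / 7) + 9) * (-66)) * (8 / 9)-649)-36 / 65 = -5545091 / 4095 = -1354.11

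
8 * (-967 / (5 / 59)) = -456424 / 5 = -91284.80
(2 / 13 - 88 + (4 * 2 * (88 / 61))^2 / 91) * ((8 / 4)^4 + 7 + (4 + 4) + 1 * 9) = -1170002320 / 338611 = -3455.30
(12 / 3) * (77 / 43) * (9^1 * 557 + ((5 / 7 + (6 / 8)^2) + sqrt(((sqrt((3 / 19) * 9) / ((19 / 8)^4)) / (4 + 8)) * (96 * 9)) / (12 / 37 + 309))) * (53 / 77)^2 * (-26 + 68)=319282176 * sqrt(2) * 57^(3 / 4) / 12377031205 + 4732594773 / 6622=714678.31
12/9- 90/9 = -26/3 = -8.67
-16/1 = -16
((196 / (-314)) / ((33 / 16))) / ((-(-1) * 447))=-1568 / 2315907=-0.00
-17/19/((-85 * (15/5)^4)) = 0.00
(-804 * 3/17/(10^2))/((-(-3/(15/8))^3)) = -3015/8704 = -0.35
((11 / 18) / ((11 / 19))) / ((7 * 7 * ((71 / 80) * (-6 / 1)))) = -380 / 93933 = -0.00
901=901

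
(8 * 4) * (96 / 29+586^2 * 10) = 3186717952 / 29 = 109886825.93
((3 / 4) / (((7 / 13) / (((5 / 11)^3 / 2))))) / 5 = 975 / 74536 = 0.01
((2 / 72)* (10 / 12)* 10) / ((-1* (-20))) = 5 / 432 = 0.01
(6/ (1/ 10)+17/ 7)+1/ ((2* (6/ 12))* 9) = 3940/ 63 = 62.54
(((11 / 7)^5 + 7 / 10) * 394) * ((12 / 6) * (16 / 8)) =1361789292 / 84035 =16205.03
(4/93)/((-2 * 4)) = -1/186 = -0.01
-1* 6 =-6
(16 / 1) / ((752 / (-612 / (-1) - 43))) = 569 / 47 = 12.11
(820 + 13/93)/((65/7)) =533911/6045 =88.32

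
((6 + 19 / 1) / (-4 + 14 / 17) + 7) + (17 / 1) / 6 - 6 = -109 / 27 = -4.04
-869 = -869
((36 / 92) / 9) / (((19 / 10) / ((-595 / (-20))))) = 595 / 874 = 0.68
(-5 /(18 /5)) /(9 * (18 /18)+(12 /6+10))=-25 /378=-0.07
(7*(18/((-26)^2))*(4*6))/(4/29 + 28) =1827/11492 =0.16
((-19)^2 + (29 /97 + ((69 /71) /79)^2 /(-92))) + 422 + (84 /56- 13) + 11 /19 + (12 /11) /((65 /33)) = 11652274759524837 /15075424957580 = 772.93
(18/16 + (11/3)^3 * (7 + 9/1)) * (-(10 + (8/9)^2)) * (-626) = 23336343191/4374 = 5335240.78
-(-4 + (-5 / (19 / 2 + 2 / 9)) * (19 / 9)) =178 / 35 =5.09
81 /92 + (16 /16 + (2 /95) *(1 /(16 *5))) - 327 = -28415427 /87400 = -325.12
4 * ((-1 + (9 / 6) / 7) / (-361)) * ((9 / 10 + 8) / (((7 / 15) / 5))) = 14685 / 17689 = 0.83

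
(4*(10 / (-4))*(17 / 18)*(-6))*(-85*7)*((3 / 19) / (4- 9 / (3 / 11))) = 183.58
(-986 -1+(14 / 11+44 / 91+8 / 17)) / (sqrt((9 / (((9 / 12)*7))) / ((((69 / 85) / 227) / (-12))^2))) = -0.22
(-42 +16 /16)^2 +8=1689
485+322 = 807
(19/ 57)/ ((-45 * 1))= -1/ 135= -0.01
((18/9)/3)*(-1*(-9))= 6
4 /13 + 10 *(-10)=-1296 /13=-99.69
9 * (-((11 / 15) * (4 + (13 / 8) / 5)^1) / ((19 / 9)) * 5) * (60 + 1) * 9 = -28208169 / 760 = -37116.01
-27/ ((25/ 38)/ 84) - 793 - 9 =-106234/ 25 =-4249.36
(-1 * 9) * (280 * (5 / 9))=-1400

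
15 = 15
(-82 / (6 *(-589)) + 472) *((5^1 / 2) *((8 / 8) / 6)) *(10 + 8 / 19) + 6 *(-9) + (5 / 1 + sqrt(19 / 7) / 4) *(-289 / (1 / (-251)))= 394567.74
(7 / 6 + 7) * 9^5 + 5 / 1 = 964477 / 2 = 482238.50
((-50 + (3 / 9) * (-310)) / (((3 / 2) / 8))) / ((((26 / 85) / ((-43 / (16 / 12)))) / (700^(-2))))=16813 / 95550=0.18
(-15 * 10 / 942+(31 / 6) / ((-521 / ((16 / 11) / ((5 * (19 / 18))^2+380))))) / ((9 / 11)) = -18937279963 / 97281581085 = -0.19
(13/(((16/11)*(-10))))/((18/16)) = -143/180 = -0.79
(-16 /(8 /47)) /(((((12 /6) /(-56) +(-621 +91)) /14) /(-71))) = -2616208 /14841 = -176.28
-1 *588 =-588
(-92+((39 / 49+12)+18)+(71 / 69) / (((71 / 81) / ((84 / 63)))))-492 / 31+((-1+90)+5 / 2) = 1117297 / 69874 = 15.99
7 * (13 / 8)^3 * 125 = 1922375 / 512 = 3754.64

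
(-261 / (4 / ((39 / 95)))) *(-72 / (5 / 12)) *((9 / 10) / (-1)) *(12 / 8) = -14840982 / 2375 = -6248.83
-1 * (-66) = 66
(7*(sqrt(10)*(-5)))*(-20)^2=-14000*sqrt(10)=-44271.89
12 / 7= 1.71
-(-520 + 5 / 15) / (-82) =-1559 / 246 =-6.34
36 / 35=1.03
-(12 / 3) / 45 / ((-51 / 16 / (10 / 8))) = 16 / 459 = 0.03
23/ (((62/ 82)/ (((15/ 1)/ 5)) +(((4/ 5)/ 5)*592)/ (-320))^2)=5436984375/ 456976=11897.75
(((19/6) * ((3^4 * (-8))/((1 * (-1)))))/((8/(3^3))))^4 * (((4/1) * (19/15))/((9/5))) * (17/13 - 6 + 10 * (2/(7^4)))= -3786733110308108776497/124852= -30329775336463242.69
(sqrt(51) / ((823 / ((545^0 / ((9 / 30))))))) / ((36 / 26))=65 *sqrt(51) / 22221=0.02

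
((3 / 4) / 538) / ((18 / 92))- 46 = -148465 / 3228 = -45.99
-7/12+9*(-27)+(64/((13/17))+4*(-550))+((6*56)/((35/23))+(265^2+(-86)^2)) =58875889/780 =75481.91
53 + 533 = 586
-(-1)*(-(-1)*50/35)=10/7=1.43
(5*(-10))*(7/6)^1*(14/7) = -350/3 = -116.67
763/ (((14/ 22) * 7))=1199/ 7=171.29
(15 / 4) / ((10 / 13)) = 39 / 8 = 4.88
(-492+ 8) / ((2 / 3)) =-726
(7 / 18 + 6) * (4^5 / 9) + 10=59690 / 81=736.91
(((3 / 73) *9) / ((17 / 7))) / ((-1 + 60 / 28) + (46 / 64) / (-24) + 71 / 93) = 3499776 / 43118545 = 0.08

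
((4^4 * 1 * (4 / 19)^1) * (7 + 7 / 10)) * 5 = 39424 / 19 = 2074.95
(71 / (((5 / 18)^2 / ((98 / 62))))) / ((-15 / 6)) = -2254392 / 3875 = -581.78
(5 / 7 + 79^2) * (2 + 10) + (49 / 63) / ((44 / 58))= 103813613 / 1386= 74901.60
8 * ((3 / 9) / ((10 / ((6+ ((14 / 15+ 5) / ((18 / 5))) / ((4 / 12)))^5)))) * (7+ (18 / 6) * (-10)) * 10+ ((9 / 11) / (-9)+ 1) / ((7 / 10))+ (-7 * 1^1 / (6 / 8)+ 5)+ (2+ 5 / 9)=-525472162359671 / 54561276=-9630862.78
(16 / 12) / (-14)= -2 / 21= -0.10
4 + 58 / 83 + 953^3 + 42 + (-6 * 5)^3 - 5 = 71836186152 / 83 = 865496218.70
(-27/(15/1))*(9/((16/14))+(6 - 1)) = -927/40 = -23.18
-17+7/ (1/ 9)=46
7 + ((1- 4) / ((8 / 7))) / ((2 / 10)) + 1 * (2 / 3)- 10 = -15.46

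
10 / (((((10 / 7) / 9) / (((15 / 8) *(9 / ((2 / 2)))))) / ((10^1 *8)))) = 85050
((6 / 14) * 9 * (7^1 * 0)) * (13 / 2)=0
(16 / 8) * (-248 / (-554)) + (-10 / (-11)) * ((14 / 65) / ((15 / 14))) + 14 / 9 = 4694402 / 1782495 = 2.63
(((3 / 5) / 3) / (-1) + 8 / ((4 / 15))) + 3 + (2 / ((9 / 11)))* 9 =274 / 5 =54.80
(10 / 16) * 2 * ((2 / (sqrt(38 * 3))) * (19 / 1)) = 5 * sqrt(114) / 12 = 4.45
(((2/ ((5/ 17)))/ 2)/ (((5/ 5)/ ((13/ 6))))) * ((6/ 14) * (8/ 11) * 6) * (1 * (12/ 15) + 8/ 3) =91936/ 1925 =47.76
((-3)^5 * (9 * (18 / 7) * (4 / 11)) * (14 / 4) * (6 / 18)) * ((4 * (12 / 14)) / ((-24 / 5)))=131220 / 77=1704.16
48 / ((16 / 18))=54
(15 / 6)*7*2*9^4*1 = 229635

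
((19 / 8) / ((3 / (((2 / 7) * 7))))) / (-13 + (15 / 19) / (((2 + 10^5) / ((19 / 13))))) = -4116749 / 33800646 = -0.12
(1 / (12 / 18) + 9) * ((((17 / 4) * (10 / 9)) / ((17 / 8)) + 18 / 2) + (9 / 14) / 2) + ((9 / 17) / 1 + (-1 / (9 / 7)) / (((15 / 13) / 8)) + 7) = 2264617 / 18360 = 123.35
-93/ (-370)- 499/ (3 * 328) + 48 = 8691361/ 182040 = 47.74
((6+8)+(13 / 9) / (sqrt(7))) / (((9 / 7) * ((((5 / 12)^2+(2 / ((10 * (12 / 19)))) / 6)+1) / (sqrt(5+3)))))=2080 * sqrt(14) / 7947+15680 * sqrt(2) / 883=26.09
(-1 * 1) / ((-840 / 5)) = 1 / 168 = 0.01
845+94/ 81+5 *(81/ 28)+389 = 2834149/ 2268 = 1249.62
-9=-9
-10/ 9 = -1.11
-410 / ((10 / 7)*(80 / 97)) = -27839 / 80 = -347.99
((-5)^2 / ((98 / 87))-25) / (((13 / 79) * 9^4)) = -21725 / 8358714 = -0.00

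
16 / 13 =1.23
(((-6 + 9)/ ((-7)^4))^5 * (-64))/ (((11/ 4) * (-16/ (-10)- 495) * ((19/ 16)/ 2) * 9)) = 1105920/ 41141131879847640551603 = 0.00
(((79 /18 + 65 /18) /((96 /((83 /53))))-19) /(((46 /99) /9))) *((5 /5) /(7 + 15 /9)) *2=-10692891 /126776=-84.34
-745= -745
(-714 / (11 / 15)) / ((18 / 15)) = -8925 / 11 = -811.36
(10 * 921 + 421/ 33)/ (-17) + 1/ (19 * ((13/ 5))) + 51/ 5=-21693679/ 40755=-532.29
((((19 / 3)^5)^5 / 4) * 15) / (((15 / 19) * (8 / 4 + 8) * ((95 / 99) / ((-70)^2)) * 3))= 88815482617458143581409.71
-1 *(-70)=70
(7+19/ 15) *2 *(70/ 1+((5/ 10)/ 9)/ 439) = 68589484/ 59265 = 1157.34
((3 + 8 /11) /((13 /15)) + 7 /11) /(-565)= -706 /80795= -0.01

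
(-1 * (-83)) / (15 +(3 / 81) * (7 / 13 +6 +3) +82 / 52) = 58266 / 11885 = 4.90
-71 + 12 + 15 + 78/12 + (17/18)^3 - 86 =-122.66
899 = 899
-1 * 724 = -724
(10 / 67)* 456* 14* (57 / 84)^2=205770 / 469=438.74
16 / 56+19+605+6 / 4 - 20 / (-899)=7876419 / 12586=625.81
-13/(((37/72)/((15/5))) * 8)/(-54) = 13/74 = 0.18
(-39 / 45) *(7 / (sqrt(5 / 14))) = -91 *sqrt(70) / 75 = -10.15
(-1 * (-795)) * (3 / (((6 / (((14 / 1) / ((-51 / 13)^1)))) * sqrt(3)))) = -24115 * sqrt(3) / 51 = -818.99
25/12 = 2.08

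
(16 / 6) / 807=8 / 2421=0.00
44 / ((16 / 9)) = 99 / 4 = 24.75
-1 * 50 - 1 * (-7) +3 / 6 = -85 / 2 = -42.50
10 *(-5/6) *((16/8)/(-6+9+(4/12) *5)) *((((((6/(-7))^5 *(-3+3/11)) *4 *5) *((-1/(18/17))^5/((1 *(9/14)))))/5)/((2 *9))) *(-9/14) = -709928500/943427331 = -0.75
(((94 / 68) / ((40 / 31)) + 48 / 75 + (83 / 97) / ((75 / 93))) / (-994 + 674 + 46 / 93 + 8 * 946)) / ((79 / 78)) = 1326499083 / 3512679352400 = 0.00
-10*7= -70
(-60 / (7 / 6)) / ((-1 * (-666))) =-20 / 259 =-0.08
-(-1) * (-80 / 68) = -1.18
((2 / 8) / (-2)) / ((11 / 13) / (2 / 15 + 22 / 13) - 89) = 89 / 63038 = 0.00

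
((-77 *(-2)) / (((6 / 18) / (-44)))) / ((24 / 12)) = -10164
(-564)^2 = 318096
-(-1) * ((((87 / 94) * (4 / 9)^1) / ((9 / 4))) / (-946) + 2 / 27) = 14782 / 200079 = 0.07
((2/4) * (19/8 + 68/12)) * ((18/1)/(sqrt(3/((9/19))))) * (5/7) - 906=-906 + 2895 * sqrt(57)/1064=-885.46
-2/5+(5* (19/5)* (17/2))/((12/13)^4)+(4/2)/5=9225203/41472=222.44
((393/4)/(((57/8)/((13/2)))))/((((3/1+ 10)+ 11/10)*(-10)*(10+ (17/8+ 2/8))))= -13624/265221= -0.05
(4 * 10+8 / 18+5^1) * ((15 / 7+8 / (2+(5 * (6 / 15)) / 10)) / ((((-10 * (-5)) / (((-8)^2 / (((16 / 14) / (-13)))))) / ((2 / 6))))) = -1274.65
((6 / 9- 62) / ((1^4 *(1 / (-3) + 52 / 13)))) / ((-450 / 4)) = 0.15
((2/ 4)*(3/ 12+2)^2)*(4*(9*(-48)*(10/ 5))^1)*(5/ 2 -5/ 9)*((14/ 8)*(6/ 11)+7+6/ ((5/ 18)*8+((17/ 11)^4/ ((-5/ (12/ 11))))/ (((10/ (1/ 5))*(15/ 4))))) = -1001096047806750/ 5519590967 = -181371.42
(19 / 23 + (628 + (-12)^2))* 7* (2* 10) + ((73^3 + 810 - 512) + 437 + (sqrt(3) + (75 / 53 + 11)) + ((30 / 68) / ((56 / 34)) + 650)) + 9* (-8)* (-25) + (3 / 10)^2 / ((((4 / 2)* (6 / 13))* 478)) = sqrt(3) + 816424266029087 / 1631509600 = 500412.07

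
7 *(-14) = -98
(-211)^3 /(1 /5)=-46969655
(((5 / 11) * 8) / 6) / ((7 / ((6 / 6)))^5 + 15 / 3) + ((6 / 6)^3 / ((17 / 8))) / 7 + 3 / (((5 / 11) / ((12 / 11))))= 599737451 / 82525905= 7.27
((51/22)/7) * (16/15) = 136/385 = 0.35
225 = 225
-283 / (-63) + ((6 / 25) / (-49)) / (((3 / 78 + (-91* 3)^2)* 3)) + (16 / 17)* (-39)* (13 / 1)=-171671286503581 / 363183730875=-472.68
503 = 503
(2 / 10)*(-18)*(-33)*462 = 274428 / 5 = 54885.60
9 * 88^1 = 792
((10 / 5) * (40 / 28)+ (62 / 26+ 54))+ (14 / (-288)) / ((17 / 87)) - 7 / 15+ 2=7490737 / 123760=60.53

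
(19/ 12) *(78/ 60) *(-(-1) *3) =247/ 40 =6.18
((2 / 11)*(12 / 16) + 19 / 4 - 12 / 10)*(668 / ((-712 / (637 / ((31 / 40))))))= -86273369 / 30349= -2842.71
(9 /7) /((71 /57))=513 /497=1.03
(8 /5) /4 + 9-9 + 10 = 52 /5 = 10.40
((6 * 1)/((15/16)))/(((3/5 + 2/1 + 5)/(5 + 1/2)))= 88/19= 4.63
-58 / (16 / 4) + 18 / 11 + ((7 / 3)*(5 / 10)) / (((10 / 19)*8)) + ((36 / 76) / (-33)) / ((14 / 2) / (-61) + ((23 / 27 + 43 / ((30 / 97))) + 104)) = -460869857347 / 36615878880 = -12.59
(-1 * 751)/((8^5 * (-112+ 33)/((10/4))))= 3755/5177344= 0.00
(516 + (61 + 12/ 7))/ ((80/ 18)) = 130.21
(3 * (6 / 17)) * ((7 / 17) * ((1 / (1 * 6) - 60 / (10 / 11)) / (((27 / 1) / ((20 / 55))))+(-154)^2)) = 295822324 / 28611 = 10339.46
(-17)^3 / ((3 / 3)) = -4913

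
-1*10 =-10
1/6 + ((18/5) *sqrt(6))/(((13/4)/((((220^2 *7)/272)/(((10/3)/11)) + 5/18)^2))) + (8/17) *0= 1/6 + 48684987520 *sqrt(6)/2601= 45849049.59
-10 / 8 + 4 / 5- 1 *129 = -2589 / 20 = -129.45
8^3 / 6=256 / 3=85.33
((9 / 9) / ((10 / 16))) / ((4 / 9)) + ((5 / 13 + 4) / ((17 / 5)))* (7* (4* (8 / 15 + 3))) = 144958 / 1105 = 131.18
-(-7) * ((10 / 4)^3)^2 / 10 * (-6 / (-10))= 13125 / 128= 102.54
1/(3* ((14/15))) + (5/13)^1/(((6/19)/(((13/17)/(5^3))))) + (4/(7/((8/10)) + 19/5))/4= 995254/2240175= 0.44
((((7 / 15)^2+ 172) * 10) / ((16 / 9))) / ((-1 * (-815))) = 38749 / 32600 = 1.19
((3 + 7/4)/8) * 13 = 247/32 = 7.72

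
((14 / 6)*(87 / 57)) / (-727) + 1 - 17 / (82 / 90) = -30010159 / 1698999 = -17.66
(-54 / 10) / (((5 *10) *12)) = -9 / 1000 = -0.01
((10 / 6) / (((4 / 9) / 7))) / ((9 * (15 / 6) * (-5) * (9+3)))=-7 / 360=-0.02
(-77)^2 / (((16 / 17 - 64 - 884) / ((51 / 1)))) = -734349 / 2300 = -319.28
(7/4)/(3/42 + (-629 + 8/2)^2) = 49/10937502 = 0.00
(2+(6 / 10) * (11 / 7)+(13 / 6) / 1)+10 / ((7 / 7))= 3173 / 210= 15.11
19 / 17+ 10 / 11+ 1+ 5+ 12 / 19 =30763 / 3553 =8.66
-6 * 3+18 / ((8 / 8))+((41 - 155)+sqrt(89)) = -114+sqrt(89) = -104.57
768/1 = 768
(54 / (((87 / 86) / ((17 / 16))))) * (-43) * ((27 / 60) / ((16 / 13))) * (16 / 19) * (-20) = 33098949 / 2204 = 15017.67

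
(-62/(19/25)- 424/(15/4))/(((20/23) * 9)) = -637951/25650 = -24.87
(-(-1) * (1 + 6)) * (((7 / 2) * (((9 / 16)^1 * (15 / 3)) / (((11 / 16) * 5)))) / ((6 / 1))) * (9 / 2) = 1323 / 88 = 15.03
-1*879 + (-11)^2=-758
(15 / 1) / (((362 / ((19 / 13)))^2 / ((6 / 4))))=16245 / 44292872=0.00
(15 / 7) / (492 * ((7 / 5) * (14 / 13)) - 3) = 325 / 112049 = 0.00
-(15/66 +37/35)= -989/770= -1.28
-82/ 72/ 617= -41/ 22212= -0.00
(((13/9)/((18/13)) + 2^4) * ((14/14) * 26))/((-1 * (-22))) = 3263/162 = 20.14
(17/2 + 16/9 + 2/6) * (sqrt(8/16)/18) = 0.42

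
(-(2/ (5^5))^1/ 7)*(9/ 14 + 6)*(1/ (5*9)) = -31/ 2296875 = -0.00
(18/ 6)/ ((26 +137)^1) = 3/ 163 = 0.02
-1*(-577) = 577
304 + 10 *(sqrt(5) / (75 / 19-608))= 303.96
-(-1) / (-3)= -1 / 3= -0.33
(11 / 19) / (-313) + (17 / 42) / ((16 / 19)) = 1913489 / 3996384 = 0.48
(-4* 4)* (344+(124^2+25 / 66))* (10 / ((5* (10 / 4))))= -6640288 / 33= -201220.85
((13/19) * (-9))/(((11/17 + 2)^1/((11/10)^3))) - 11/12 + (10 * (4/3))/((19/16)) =2056297/285000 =7.22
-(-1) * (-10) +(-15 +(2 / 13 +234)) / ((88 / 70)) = 8545 / 52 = 164.33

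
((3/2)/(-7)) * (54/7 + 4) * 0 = 0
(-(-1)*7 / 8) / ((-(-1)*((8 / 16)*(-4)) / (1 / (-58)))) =7 / 928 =0.01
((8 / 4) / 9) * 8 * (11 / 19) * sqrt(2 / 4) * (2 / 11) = 16 * sqrt(2) / 171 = 0.13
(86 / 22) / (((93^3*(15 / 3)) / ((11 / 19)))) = 43 / 76413915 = 0.00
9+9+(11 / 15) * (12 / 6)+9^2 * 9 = 11227 / 15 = 748.47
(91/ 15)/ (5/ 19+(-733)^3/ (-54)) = 31122/ 37414120865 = 0.00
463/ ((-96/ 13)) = -6019/ 96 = -62.70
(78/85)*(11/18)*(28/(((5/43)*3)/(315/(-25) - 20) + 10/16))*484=108663947392/8783475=12371.41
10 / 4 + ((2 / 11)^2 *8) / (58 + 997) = 638339 / 255310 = 2.50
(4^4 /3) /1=256 /3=85.33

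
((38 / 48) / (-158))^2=361 / 14379264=0.00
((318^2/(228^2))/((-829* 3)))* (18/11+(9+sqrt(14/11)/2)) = -0.01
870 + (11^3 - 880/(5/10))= 441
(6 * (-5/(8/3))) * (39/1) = -1755/4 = -438.75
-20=-20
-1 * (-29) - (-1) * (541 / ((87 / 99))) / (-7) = -11966 / 203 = -58.95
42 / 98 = 3 / 7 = 0.43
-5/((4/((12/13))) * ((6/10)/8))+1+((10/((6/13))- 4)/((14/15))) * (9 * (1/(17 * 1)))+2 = -7313/3094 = -2.36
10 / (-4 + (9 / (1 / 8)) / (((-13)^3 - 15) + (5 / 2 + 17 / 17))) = -22085 / 8906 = -2.48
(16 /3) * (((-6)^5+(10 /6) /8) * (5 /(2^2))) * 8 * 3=-3732380 /3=-1244126.67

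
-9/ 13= -0.69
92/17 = 5.41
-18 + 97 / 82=-1379 / 82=-16.82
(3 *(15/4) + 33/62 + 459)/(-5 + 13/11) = -214049/1736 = -123.30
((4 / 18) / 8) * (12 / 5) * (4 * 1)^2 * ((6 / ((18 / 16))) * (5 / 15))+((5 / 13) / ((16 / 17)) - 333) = -9285917 / 28080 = -330.70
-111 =-111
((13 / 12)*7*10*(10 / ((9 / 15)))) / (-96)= -11375 / 864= -13.17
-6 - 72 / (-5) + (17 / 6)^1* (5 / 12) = 9.58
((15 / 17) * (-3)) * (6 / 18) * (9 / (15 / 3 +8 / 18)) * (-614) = 746010 / 833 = 895.57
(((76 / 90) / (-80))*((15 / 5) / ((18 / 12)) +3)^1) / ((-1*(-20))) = -19 / 7200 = -0.00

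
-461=-461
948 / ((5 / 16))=15168 / 5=3033.60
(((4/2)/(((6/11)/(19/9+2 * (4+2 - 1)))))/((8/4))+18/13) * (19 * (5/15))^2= 5977799/6318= 946.15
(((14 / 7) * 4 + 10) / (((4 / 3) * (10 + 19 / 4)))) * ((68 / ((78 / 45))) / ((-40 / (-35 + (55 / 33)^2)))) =22185 / 767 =28.92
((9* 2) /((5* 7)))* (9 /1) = 162 /35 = 4.63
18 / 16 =9 / 8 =1.12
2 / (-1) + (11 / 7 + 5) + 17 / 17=39 / 7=5.57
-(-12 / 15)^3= 64 / 125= 0.51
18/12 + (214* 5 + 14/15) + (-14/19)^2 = 11620333/10830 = 1072.98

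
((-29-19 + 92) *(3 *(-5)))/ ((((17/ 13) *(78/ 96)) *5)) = -2112/ 17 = -124.24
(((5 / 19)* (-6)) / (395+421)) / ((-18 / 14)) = 35 / 23256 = 0.00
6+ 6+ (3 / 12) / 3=12.08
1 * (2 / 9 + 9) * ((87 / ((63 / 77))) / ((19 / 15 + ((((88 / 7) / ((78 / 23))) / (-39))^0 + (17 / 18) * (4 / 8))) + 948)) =529540 / 513399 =1.03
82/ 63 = 1.30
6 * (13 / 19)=78 / 19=4.11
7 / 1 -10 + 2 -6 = -7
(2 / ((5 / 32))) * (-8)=-102.40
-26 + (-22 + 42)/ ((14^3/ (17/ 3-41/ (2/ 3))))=-108691/ 4116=-26.41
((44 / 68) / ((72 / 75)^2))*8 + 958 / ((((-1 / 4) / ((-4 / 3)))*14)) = 3175037 / 8568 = 370.57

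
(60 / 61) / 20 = 3 / 61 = 0.05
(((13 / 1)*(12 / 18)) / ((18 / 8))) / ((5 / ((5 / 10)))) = 0.39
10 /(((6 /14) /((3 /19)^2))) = 210 /361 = 0.58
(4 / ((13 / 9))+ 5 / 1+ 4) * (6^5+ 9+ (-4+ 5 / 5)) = 1190646 / 13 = 91588.15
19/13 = 1.46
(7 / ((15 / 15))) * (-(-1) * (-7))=-49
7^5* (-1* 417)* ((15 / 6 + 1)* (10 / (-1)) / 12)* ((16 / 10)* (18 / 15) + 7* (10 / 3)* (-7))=-98985986183 / 30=-3299532872.77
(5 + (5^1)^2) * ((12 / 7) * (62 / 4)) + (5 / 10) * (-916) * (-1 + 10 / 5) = 2374 / 7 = 339.14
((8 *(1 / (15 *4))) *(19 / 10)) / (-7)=-19 / 525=-0.04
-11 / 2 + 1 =-9 / 2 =-4.50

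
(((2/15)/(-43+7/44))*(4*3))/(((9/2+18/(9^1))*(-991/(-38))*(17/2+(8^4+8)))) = -53504/998698211875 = -0.00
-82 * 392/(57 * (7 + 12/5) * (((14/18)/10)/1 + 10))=-4821600/809951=-5.95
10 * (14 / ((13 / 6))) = 840 / 13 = 64.62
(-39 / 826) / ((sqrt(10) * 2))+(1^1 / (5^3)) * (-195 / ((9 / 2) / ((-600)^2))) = -124800 - 39 * sqrt(10) / 16520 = -124800.01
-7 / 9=-0.78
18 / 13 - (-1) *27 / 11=3.84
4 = 4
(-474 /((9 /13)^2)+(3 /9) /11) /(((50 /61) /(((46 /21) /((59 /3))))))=-58868477 /438075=-134.38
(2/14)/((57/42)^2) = 28/361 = 0.08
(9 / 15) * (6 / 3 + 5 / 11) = 81 / 55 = 1.47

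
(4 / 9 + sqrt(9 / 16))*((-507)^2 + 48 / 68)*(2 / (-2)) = -307031.59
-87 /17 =-5.12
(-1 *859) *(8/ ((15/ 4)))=-27488/ 15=-1832.53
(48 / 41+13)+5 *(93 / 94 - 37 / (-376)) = 302301 / 15416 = 19.61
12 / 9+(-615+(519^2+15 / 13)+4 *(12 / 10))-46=52397921 / 195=268707.29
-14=-14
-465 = -465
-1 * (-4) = 4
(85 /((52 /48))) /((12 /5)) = 425 /13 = 32.69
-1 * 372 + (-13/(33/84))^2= 87484/121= 723.01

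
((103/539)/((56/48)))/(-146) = -309/275429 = -0.00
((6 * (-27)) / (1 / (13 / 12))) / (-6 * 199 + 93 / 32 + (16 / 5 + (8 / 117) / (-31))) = 101846160 / 689359781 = 0.15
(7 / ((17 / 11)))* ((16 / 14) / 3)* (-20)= -1760 / 51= -34.51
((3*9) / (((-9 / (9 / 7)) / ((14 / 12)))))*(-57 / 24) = 171 / 16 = 10.69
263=263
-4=-4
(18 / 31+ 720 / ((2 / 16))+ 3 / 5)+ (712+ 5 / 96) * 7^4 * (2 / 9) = 25825167991 / 66960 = 385680.53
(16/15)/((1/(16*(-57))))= -4864/5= -972.80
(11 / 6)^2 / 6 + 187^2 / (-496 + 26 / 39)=-11240053 / 160488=-70.04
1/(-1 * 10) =-1/10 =-0.10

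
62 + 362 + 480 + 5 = 909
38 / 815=0.05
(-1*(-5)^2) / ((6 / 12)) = -50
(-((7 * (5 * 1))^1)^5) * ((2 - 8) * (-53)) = -16701956250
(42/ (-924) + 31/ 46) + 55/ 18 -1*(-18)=98749/ 4554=21.68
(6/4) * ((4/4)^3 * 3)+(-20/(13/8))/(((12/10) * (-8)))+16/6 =659/78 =8.45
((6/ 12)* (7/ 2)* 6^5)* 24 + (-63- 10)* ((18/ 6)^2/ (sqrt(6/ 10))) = 326592- 219* sqrt(15) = 325743.82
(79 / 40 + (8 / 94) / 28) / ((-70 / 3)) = -78093 / 921200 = -0.08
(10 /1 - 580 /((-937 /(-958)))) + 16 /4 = -542522 /937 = -579.00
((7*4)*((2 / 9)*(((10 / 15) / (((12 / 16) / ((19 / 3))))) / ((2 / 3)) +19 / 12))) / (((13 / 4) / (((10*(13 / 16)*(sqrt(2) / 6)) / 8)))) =12635*sqrt(2) / 3888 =4.60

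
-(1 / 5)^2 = -1 / 25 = -0.04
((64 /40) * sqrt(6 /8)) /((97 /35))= 28 * sqrt(3) /97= 0.50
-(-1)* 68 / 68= 1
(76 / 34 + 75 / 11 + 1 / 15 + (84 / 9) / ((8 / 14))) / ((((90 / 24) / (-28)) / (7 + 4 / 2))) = -7996464 / 4675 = -1710.47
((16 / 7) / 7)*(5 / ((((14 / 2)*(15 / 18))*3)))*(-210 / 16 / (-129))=0.01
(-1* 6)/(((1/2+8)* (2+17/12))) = -144/697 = -0.21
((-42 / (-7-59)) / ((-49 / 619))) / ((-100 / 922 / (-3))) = -856077 / 3850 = -222.36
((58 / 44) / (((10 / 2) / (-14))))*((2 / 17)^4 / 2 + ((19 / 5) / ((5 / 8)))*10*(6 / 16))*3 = -5798553306 / 22968275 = -252.46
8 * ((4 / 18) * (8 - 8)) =0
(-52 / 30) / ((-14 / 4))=52 / 105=0.50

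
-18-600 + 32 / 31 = -19126 / 31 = -616.97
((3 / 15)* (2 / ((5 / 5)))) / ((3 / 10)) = 4 / 3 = 1.33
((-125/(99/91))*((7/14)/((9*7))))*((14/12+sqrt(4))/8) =-30875/85536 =-0.36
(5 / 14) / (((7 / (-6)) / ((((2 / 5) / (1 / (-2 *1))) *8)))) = 96 / 49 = 1.96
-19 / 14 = -1.36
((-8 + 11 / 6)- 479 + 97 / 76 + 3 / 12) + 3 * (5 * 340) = 4616.36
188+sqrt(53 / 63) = sqrt(371) / 21+188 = 188.92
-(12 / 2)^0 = -1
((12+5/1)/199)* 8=136/199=0.68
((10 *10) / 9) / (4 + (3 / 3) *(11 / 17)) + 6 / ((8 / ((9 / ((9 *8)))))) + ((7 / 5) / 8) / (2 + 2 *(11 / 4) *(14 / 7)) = 2.50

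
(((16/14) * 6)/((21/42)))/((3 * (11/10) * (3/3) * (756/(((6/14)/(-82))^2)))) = 20/133190673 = 0.00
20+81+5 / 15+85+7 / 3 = 566 / 3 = 188.67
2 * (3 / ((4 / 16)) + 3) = 30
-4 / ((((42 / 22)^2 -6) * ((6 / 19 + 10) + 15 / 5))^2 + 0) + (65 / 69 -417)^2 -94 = 6864180922 / 39675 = 173010.23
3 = 3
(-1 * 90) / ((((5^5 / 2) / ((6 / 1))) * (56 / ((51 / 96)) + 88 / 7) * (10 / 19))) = -2261 / 406250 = -0.01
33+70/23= 829/23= 36.04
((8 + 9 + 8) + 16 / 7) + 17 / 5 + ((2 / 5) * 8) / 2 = 226 / 7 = 32.29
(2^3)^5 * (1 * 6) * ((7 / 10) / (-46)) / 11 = -344064 / 1265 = -271.99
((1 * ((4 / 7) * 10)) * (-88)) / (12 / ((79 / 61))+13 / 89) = -4949824 / 92645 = -53.43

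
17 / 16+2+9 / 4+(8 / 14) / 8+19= 2731 / 112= 24.38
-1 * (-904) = 904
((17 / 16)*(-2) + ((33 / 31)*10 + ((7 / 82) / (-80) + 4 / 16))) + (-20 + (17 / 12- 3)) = -12.81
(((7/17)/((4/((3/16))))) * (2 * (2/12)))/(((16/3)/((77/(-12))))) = -539/69632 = -0.01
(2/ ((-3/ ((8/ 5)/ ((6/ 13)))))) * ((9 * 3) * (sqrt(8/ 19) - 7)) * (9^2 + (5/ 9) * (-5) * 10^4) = -181469288/ 15 + 51848368 * sqrt(38)/ 285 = -10976497.07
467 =467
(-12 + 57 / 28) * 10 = -99.64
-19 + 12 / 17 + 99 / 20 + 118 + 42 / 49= 251121 / 2380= 105.51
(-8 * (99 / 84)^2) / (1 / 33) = -35937 / 98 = -366.70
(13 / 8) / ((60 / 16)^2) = 26 / 225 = 0.12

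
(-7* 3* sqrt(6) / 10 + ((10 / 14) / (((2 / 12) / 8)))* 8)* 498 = 956160 / 7 - 5229* sqrt(6) / 5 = 134032.61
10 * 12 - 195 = -75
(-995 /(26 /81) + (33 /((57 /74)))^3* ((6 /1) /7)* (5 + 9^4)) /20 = 78921914054127 /3566680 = 22127556.73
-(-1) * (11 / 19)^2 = 121 / 361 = 0.34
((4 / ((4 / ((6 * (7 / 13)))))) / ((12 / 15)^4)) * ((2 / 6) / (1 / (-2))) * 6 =-13125 / 416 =-31.55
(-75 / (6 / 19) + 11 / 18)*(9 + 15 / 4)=-9061 / 3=-3020.33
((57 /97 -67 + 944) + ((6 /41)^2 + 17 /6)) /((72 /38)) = 16366101383 /35220312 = 464.68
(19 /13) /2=19 /26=0.73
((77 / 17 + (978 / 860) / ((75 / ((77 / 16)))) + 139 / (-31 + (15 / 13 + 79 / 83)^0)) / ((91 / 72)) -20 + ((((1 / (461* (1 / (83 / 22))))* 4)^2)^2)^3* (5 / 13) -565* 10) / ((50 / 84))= -163590578990189832220122939375850649901655512317555000331 / 17173707950633639521194122228511295488964859201393750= -9525.64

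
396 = 396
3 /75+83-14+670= 18476 /25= 739.04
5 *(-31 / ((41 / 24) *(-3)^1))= 1240 / 41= 30.24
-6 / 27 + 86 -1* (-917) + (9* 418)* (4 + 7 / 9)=170791 / 9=18976.78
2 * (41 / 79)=82 / 79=1.04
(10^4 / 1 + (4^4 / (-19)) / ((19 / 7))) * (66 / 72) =3307524 / 361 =9162.12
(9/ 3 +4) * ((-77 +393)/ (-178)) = -1106/ 89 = -12.43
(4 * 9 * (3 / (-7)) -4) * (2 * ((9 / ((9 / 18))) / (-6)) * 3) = 2448 / 7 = 349.71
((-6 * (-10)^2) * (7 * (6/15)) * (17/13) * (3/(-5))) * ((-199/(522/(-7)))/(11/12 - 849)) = -15913632/3836729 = -4.15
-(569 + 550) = -1119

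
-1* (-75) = 75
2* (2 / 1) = 4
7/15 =0.47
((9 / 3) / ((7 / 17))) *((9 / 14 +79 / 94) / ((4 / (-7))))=-6222 / 329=-18.91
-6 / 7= -0.86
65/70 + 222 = 3121/14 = 222.93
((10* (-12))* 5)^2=360000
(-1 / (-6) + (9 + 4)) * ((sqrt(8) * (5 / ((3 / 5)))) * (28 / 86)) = 27650 * sqrt(2) / 387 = 101.04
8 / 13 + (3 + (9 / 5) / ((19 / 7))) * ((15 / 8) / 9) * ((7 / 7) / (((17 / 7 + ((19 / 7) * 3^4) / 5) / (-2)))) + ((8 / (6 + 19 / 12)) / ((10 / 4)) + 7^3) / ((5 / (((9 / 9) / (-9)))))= -21938239 / 3112200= -7.05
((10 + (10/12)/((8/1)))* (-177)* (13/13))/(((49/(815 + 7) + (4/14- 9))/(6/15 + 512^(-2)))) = 82.66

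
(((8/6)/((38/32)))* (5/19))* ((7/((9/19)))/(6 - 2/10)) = 11200/14877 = 0.75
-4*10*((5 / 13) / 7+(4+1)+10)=-54800 / 91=-602.20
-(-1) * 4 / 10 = 2 / 5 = 0.40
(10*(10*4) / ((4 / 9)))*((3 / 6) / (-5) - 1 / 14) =-1080 / 7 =-154.29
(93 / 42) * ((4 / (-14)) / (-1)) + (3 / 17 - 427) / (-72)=49186 / 7497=6.56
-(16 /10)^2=-64 /25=-2.56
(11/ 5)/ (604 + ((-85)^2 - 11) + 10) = 11/ 39140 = 0.00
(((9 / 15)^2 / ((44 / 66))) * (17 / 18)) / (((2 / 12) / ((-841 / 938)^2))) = 108213993 / 43992200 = 2.46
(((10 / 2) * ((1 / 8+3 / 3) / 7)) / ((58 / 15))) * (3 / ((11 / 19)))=38475 / 35728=1.08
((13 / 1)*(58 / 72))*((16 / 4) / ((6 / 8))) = 55.85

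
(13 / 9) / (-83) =-13 / 747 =-0.02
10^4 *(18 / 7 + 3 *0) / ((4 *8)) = 5625 / 7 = 803.57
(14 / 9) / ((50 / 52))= 364 / 225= 1.62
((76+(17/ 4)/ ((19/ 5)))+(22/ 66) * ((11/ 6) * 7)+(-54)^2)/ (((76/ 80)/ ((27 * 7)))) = 215272995/ 361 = 596324.09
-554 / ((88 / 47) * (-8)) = 13019 / 352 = 36.99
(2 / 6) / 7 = 0.05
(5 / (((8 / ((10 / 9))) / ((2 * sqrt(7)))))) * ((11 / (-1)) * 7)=-1925 * sqrt(7) / 18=-282.95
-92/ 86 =-1.07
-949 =-949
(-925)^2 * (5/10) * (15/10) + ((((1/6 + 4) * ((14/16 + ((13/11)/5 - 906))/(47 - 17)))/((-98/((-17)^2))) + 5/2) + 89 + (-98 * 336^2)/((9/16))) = -656348876577/34496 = -19026811.13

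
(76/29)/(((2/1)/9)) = 342/29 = 11.79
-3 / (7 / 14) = -6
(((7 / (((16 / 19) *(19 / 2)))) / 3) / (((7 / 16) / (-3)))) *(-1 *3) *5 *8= 240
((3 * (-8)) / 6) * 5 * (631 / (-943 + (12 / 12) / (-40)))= 504800 / 37721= 13.38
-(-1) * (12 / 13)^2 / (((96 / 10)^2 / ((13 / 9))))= 25 / 1872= 0.01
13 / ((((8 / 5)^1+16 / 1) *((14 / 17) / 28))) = 1105 / 44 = 25.11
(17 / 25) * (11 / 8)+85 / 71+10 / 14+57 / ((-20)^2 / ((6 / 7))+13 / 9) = 1243014207 / 418772200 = 2.97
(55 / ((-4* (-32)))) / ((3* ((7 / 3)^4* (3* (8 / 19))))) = 9405 / 2458624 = 0.00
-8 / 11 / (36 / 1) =-2 / 99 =-0.02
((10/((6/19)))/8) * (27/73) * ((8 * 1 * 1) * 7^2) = 41895/73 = 573.90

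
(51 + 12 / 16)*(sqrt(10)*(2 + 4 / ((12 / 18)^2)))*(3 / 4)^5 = 553311*sqrt(10) / 4096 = 427.18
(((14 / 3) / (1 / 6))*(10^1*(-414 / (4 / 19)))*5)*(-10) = 27531000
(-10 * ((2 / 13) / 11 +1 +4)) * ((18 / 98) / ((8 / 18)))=-290385 / 14014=-20.72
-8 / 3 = -2.67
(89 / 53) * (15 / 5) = 267 / 53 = 5.04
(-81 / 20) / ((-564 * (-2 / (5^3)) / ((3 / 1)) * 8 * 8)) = -2025 / 96256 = -0.02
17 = 17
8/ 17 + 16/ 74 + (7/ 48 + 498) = 15060755/ 30192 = 498.83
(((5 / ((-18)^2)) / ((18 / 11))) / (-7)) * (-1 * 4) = 55 / 10206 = 0.01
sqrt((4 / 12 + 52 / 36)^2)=16 / 9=1.78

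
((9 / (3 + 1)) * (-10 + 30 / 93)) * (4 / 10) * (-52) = 14040 / 31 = 452.90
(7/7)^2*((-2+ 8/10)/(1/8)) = -48/5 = -9.60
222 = 222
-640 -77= -717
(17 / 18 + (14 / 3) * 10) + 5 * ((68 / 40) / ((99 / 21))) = 4892 / 99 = 49.41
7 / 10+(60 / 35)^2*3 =9.52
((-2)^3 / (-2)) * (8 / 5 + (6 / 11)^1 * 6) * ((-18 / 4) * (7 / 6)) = -5628 / 55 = -102.33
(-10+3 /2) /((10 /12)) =-51 /5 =-10.20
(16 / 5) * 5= 16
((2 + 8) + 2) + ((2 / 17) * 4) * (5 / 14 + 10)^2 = 52046 / 833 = 62.48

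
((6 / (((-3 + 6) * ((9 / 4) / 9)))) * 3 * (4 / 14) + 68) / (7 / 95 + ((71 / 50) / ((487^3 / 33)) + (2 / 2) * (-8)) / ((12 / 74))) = -344979291800400 / 227013179464477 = -1.52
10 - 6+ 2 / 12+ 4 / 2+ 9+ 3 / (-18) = 15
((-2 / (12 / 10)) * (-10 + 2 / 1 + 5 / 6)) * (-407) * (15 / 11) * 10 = -198875 / 3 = -66291.67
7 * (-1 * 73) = -511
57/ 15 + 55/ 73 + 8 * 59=173942/ 365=476.55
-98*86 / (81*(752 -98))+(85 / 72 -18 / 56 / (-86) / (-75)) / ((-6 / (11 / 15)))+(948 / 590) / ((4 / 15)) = 2691549549323 / 470382633000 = 5.72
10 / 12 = 5 / 6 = 0.83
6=6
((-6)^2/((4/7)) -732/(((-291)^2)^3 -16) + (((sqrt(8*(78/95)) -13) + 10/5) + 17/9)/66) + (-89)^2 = 2*sqrt(3705)/3135 + 130898514240181459561/16395387973017075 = 7983.90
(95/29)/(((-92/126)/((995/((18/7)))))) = -4631725/2668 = -1736.03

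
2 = 2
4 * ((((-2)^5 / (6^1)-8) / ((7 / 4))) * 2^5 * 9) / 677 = -61440 / 4739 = -12.96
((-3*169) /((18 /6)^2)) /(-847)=169 /2541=0.07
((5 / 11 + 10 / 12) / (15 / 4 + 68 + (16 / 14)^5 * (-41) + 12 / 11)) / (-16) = 1428595 / 125928888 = 0.01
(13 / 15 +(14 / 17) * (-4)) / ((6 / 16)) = -4952 / 765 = -6.47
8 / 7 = 1.14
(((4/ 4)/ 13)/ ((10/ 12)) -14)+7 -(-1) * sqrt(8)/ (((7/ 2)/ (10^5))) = -449/ 65+400000 * sqrt(2)/ 7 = 80805.30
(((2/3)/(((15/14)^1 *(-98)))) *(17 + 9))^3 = -140608/31255875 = -0.00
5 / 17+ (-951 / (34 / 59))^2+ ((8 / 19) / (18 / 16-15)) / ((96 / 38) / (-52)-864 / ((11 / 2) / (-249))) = 9284693904734405725 / 3409261551108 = 2723373.89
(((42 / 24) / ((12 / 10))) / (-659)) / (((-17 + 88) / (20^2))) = -1750 / 140367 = -0.01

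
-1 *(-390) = 390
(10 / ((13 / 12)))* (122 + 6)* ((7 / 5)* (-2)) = -43008 / 13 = -3308.31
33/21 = 11/7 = 1.57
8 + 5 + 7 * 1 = 20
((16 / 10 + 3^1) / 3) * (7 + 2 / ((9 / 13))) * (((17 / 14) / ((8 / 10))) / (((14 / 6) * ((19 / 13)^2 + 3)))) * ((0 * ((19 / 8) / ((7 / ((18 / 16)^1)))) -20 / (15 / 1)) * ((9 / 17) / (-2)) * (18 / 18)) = 345943 / 510384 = 0.68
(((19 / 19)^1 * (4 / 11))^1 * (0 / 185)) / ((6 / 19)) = 0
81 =81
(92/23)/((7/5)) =20/7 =2.86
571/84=6.80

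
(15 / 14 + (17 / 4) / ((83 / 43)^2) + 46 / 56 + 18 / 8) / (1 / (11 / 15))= 2242141 / 578676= 3.87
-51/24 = -17/8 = -2.12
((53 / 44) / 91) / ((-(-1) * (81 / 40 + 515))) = 530 / 20701681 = 0.00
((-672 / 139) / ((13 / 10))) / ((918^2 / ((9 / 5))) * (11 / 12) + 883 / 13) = -1680 / 193905973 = -0.00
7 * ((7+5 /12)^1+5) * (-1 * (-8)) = 2086 /3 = 695.33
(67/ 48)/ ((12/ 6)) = 67/ 96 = 0.70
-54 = -54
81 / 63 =9 / 7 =1.29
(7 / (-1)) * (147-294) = 1029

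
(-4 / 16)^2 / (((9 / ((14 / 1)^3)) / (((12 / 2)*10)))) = 3430 / 3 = 1143.33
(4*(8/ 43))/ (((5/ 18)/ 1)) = 576/ 215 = 2.68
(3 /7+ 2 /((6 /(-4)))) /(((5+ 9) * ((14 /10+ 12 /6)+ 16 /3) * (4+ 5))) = -95 /115542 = -0.00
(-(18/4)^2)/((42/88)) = -297/7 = -42.43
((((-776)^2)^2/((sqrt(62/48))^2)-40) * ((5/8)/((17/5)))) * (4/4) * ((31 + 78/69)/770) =4019597638636235/1866634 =2153393562.23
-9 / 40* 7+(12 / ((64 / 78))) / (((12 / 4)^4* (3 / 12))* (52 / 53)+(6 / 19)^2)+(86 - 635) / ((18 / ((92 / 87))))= -2444470807 / 73861260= -33.10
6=6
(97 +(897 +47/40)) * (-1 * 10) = -39807/4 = -9951.75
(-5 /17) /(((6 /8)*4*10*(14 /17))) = -1 /84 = -0.01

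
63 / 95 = 0.66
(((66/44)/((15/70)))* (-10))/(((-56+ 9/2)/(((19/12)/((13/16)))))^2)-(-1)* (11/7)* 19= 3361163441/112954023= 29.76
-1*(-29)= 29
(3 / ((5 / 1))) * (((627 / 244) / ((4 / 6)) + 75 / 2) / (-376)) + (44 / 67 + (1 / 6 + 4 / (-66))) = 1413401987 / 2028459840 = 0.70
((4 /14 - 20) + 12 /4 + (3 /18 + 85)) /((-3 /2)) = -2875 /63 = -45.63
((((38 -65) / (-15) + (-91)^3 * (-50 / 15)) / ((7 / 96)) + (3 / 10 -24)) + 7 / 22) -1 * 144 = 13262794662 / 385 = 34448817.30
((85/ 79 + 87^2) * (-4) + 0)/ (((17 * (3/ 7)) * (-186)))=8372504/ 374697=22.34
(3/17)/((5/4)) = 12/85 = 0.14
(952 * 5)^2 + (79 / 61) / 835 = 1154064856079 / 50935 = 22657600.00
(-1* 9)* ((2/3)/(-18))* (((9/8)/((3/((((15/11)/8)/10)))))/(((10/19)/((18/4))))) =513/28160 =0.02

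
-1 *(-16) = 16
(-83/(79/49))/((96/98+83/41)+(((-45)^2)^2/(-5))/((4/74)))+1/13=370479789271/4816024824845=0.08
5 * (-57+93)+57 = 237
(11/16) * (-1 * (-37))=407/16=25.44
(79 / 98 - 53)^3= -133824895875 / 941192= -142186.61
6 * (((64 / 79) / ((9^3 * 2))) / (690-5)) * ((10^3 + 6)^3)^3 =67540115729901132596647788544 / 13149945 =5136151955761117829515.47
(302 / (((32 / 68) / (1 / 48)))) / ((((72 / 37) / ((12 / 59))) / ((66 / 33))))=94979 / 33984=2.79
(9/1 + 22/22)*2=20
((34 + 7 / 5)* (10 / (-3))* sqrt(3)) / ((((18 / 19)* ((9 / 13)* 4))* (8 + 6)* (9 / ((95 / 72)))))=-1384435* sqrt(3) / 2939328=-0.82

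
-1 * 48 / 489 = -16 / 163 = -0.10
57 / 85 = 0.67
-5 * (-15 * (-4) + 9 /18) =-605 /2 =-302.50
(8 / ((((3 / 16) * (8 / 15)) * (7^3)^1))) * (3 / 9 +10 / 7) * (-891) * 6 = -5274720 / 2401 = -2196.88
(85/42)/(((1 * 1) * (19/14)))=85/57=1.49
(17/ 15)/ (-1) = -17/ 15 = -1.13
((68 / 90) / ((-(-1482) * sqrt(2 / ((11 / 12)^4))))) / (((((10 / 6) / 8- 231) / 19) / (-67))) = 137819 * sqrt(2) / 116651340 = 0.00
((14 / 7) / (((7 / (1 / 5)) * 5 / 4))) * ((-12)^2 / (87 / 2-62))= -2304 / 6475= -0.36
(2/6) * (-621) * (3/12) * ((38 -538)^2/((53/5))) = -64687500/53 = -1220518.87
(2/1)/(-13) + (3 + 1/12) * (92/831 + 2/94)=1542187/6092892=0.25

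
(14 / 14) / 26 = 1 / 26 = 0.04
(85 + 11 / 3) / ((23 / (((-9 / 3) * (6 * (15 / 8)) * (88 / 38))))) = -6930 / 23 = -301.30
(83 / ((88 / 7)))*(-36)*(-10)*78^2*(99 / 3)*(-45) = -21473934300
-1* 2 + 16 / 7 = 2 / 7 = 0.29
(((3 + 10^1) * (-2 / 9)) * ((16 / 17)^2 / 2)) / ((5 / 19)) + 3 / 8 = -466841 / 104040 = -4.49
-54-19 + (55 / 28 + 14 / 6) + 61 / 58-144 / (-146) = -66.66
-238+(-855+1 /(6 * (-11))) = -72139 /66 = -1093.02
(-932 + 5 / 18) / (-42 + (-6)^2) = 16771 / 108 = 155.29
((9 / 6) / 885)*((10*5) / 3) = 5 / 177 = 0.03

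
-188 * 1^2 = -188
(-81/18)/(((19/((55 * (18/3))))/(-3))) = 234.47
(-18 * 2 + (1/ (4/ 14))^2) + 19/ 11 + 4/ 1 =-793/ 44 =-18.02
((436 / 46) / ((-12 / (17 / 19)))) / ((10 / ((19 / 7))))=-1853 / 9660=-0.19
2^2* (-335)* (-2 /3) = 2680 /3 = 893.33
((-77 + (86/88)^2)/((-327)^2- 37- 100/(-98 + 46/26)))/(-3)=61391991/258888099712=0.00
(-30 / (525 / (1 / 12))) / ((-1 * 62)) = 1 / 13020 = 0.00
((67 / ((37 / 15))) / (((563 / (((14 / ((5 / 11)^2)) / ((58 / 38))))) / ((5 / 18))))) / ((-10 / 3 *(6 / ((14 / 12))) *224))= -1078231 / 6959220480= -0.00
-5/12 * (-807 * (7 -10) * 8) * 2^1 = -16140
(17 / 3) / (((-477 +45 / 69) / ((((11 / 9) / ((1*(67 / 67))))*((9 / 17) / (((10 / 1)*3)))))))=-23 / 89640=-0.00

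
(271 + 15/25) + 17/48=65269/240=271.95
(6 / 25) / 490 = 3 / 6125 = 0.00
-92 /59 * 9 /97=-828 /5723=-0.14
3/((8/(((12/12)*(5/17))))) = 15/136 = 0.11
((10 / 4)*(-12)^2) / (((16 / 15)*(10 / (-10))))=-675 / 2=-337.50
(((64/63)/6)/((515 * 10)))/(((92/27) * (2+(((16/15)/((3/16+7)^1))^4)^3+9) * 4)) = 1207261492146337697045803070068359375/5505504764229370963453186472914436154989131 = 0.00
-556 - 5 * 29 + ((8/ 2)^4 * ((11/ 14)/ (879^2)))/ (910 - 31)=-3332596109765/ 4754060073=-701.00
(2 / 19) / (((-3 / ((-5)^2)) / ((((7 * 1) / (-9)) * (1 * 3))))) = 350 / 171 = 2.05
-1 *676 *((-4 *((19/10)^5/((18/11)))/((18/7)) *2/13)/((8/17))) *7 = 294950436781/8100000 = 36413.63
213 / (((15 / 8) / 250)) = 28400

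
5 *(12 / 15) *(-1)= -4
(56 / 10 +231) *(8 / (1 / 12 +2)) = 113568 / 125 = 908.54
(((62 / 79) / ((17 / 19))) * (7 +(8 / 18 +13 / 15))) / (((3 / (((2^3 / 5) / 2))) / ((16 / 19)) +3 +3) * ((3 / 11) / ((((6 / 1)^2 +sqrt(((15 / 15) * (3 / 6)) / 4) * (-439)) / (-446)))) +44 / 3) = 3661488740214272 / 6117312358946055-448092215521632 * sqrt(2) / 2039104119648685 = 0.29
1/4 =0.25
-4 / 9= -0.44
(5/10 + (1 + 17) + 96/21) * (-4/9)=-646/63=-10.25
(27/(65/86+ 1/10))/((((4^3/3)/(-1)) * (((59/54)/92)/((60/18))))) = -783675/1888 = -415.08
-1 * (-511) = 511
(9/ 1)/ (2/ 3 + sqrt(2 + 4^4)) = -27/ 1159 + 81 * sqrt(258)/ 2318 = 0.54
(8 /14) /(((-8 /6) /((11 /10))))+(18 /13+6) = 6291 /910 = 6.91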